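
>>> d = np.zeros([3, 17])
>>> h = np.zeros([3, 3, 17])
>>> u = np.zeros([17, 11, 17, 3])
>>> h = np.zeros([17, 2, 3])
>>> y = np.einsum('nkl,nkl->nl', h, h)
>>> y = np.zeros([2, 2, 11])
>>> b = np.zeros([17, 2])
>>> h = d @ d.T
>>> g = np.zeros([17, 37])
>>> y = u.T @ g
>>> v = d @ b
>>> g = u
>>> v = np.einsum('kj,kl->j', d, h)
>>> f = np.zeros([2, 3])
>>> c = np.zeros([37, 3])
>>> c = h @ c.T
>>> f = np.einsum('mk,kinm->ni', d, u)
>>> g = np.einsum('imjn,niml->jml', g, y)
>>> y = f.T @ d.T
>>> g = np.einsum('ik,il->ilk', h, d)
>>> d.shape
(3, 17)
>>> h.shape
(3, 3)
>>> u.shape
(17, 11, 17, 3)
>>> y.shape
(11, 3)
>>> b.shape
(17, 2)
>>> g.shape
(3, 17, 3)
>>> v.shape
(17,)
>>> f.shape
(17, 11)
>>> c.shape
(3, 37)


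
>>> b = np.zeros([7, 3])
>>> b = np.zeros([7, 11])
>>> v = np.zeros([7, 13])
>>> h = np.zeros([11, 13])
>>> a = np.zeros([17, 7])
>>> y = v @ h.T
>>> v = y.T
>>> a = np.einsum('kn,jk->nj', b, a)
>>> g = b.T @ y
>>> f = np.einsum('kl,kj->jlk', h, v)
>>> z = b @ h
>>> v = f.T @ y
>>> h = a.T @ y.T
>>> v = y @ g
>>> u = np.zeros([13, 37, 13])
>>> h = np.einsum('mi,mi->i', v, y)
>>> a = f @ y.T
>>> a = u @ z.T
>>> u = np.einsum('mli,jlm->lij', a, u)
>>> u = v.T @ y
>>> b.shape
(7, 11)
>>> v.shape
(7, 11)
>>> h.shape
(11,)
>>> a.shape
(13, 37, 7)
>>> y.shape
(7, 11)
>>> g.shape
(11, 11)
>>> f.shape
(7, 13, 11)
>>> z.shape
(7, 13)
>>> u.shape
(11, 11)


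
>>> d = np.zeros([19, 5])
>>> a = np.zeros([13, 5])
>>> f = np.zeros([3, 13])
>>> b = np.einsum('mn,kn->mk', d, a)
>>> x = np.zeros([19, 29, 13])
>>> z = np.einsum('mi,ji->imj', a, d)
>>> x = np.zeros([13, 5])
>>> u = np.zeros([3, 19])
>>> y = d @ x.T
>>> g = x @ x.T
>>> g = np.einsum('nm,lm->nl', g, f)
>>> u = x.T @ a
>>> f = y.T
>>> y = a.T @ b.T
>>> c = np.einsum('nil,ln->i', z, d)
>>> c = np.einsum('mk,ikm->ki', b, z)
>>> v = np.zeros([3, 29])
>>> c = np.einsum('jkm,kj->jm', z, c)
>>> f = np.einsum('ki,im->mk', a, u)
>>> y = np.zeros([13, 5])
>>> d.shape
(19, 5)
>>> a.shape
(13, 5)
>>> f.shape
(5, 13)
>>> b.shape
(19, 13)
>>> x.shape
(13, 5)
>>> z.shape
(5, 13, 19)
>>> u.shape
(5, 5)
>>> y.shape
(13, 5)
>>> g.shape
(13, 3)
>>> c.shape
(5, 19)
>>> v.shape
(3, 29)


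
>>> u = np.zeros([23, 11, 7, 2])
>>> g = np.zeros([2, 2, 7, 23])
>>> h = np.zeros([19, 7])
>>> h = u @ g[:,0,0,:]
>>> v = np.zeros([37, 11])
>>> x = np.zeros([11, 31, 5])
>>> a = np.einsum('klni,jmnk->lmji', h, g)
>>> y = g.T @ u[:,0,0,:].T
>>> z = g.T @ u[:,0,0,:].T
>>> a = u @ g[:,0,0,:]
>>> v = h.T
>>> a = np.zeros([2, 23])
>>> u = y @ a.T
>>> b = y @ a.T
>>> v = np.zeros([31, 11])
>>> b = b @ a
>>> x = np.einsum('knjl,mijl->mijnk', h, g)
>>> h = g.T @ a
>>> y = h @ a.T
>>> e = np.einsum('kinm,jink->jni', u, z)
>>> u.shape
(23, 7, 2, 2)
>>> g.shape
(2, 2, 7, 23)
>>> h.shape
(23, 7, 2, 23)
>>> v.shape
(31, 11)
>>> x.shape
(2, 2, 7, 11, 23)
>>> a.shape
(2, 23)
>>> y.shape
(23, 7, 2, 2)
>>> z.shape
(23, 7, 2, 23)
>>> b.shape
(23, 7, 2, 23)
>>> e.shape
(23, 2, 7)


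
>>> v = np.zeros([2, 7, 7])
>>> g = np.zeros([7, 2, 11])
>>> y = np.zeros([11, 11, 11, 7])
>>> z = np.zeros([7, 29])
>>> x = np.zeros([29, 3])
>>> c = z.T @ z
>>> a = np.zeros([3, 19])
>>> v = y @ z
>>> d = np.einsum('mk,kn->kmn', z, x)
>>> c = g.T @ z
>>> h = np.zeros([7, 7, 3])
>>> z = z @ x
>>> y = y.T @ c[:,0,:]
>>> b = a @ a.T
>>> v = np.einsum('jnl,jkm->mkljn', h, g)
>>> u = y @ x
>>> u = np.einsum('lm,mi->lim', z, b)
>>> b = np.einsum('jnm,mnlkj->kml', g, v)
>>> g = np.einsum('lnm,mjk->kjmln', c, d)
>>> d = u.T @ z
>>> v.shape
(11, 2, 3, 7, 7)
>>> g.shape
(3, 7, 29, 11, 2)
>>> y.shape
(7, 11, 11, 29)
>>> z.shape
(7, 3)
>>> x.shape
(29, 3)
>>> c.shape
(11, 2, 29)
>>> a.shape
(3, 19)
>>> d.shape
(3, 3, 3)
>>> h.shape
(7, 7, 3)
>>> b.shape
(7, 11, 3)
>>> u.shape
(7, 3, 3)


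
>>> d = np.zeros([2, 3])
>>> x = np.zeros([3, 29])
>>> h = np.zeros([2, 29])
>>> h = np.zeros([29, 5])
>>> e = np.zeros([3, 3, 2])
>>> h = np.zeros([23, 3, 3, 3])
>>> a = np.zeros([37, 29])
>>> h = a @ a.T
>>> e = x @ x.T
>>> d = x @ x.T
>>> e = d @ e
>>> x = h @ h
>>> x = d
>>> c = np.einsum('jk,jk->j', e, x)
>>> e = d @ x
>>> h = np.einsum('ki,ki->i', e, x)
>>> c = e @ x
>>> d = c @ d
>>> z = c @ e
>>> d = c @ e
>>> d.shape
(3, 3)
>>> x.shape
(3, 3)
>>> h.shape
(3,)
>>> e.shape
(3, 3)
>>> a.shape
(37, 29)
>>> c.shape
(3, 3)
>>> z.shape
(3, 3)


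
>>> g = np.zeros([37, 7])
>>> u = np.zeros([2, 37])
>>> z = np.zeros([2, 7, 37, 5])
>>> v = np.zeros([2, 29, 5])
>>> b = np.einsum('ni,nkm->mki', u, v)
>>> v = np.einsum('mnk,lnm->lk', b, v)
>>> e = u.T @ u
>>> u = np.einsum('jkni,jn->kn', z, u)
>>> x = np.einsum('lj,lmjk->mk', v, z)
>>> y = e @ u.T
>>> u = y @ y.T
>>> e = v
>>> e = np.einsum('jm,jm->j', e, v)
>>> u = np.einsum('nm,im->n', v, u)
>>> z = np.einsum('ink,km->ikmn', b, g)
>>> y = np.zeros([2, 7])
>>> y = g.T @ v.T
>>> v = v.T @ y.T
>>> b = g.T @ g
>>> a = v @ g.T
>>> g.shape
(37, 7)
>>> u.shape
(2,)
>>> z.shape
(5, 37, 7, 29)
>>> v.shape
(37, 7)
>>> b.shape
(7, 7)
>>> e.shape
(2,)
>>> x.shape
(7, 5)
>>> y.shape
(7, 2)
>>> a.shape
(37, 37)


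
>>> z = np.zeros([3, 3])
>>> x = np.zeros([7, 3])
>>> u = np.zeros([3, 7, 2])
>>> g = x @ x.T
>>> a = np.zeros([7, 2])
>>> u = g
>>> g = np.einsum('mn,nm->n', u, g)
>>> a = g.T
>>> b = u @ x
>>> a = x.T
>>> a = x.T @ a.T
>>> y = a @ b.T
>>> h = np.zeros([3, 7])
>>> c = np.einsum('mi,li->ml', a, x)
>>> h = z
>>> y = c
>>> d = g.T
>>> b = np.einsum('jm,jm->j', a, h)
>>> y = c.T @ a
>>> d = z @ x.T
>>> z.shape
(3, 3)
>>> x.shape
(7, 3)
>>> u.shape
(7, 7)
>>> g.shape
(7,)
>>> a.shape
(3, 3)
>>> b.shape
(3,)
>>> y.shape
(7, 3)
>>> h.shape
(3, 3)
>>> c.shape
(3, 7)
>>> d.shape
(3, 7)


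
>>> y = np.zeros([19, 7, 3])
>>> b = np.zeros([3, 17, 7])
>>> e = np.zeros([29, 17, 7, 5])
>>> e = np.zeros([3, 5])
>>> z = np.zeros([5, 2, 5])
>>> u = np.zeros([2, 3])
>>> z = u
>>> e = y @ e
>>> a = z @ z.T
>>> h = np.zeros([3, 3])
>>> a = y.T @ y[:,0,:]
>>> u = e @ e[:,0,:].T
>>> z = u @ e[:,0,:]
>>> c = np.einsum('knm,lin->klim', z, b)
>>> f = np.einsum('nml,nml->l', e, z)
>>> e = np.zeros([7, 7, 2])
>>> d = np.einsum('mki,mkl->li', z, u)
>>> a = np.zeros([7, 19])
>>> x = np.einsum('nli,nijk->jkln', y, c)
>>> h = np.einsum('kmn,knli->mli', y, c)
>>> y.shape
(19, 7, 3)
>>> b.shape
(3, 17, 7)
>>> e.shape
(7, 7, 2)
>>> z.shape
(19, 7, 5)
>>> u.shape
(19, 7, 19)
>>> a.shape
(7, 19)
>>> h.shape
(7, 17, 5)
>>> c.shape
(19, 3, 17, 5)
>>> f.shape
(5,)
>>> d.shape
(19, 5)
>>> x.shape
(17, 5, 7, 19)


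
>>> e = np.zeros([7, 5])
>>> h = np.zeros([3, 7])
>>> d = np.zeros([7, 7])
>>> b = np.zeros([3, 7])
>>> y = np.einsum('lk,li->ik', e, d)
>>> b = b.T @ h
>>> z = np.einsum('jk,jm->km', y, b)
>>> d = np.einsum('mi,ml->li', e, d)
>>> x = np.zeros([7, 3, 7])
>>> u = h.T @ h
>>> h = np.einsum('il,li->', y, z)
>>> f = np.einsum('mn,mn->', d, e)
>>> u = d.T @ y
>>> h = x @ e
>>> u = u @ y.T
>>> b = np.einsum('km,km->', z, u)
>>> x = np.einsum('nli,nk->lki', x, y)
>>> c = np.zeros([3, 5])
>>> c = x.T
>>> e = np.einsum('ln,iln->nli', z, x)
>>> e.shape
(7, 5, 3)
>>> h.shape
(7, 3, 5)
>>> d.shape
(7, 5)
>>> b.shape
()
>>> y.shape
(7, 5)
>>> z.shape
(5, 7)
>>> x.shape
(3, 5, 7)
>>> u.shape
(5, 7)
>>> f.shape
()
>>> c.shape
(7, 5, 3)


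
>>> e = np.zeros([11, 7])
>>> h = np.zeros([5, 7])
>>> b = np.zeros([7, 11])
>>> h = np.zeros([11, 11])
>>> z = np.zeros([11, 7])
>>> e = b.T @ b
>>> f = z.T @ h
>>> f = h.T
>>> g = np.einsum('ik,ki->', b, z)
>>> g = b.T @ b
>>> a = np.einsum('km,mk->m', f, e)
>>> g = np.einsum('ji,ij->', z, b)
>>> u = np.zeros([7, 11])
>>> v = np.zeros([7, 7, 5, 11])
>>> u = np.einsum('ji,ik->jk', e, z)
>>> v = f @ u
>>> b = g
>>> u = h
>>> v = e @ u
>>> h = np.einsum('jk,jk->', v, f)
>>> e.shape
(11, 11)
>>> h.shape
()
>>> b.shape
()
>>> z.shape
(11, 7)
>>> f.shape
(11, 11)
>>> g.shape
()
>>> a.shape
(11,)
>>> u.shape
(11, 11)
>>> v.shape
(11, 11)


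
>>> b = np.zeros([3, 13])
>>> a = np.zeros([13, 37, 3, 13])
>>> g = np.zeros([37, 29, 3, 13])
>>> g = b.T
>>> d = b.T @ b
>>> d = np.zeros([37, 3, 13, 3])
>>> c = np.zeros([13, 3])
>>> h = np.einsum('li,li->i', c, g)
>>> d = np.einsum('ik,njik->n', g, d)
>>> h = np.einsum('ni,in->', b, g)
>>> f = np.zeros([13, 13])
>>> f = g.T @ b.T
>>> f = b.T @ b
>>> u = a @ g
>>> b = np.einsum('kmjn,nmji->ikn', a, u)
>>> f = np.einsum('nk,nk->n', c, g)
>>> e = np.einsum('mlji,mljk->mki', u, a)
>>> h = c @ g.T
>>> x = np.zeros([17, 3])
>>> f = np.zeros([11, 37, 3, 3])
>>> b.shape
(3, 13, 13)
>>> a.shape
(13, 37, 3, 13)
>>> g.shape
(13, 3)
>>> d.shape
(37,)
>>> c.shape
(13, 3)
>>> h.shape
(13, 13)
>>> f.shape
(11, 37, 3, 3)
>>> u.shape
(13, 37, 3, 3)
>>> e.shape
(13, 13, 3)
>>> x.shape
(17, 3)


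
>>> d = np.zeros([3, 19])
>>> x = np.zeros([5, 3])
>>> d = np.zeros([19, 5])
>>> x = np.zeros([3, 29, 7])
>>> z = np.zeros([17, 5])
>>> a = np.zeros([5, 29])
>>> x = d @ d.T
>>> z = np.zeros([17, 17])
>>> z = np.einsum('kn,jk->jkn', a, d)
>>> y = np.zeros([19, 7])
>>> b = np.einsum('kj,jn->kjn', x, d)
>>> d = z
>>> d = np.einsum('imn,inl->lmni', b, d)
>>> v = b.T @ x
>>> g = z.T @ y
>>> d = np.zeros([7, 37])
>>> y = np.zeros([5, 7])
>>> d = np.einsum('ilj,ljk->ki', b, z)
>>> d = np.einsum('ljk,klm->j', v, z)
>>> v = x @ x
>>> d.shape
(19,)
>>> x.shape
(19, 19)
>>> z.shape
(19, 5, 29)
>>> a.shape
(5, 29)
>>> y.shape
(5, 7)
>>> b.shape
(19, 19, 5)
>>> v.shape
(19, 19)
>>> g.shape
(29, 5, 7)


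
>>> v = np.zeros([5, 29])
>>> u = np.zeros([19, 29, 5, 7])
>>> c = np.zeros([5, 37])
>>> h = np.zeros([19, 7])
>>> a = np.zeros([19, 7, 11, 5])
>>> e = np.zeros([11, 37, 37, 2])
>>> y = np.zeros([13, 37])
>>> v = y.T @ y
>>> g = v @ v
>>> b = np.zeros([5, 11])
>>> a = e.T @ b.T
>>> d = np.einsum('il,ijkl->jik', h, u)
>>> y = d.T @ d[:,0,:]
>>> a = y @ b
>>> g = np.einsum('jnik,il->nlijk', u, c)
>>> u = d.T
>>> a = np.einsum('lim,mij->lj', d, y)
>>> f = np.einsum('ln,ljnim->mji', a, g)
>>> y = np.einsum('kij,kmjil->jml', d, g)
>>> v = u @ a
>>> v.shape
(5, 19, 5)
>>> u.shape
(5, 19, 29)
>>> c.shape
(5, 37)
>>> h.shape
(19, 7)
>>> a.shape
(29, 5)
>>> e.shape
(11, 37, 37, 2)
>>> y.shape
(5, 37, 7)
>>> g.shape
(29, 37, 5, 19, 7)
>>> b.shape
(5, 11)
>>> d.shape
(29, 19, 5)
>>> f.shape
(7, 37, 19)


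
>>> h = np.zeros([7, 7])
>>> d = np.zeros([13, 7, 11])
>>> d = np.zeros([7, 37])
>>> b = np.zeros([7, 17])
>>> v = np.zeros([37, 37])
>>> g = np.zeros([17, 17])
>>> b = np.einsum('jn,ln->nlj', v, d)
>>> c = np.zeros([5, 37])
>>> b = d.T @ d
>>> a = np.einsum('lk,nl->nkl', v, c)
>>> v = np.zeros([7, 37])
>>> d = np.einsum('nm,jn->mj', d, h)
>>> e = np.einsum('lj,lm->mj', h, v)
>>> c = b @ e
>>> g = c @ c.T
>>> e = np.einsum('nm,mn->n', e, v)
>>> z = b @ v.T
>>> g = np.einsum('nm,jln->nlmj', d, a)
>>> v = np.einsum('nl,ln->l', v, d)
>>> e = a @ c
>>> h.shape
(7, 7)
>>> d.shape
(37, 7)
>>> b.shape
(37, 37)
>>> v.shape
(37,)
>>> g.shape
(37, 37, 7, 5)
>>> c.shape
(37, 7)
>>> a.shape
(5, 37, 37)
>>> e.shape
(5, 37, 7)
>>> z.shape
(37, 7)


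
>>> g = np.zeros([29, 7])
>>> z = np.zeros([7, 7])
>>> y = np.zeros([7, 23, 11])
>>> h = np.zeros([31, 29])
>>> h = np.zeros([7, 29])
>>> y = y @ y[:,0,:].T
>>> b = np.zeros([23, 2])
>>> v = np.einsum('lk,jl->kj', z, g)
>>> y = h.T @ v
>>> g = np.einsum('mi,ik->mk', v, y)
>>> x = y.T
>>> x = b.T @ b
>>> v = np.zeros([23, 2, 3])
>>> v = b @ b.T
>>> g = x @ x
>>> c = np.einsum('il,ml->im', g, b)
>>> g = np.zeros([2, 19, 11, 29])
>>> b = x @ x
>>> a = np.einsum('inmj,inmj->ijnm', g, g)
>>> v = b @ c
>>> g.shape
(2, 19, 11, 29)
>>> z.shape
(7, 7)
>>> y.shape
(29, 29)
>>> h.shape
(7, 29)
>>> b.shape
(2, 2)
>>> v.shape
(2, 23)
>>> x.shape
(2, 2)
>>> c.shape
(2, 23)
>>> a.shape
(2, 29, 19, 11)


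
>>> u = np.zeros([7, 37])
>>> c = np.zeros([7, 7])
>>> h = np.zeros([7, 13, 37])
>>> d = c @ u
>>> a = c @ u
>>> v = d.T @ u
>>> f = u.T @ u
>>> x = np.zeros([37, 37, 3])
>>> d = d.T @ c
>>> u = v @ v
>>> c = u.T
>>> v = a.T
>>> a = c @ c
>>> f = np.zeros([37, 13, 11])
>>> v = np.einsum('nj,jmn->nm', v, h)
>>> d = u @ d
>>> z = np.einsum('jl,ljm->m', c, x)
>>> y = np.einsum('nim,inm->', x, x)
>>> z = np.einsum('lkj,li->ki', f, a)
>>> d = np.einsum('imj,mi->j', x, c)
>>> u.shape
(37, 37)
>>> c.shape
(37, 37)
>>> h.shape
(7, 13, 37)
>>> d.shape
(3,)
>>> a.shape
(37, 37)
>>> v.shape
(37, 13)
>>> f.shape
(37, 13, 11)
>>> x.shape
(37, 37, 3)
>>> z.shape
(13, 37)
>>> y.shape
()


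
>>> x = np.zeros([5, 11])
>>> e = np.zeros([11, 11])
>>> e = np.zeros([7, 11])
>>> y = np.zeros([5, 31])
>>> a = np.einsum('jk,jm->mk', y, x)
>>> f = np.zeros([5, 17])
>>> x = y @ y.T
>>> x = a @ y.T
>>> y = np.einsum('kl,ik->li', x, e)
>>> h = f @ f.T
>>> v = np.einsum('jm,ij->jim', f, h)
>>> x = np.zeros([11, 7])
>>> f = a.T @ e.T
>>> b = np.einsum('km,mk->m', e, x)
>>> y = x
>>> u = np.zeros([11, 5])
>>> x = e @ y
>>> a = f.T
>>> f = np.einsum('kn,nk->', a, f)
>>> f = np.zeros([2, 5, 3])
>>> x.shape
(7, 7)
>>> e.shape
(7, 11)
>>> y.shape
(11, 7)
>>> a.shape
(7, 31)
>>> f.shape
(2, 5, 3)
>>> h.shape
(5, 5)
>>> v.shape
(5, 5, 17)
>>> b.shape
(11,)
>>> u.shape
(11, 5)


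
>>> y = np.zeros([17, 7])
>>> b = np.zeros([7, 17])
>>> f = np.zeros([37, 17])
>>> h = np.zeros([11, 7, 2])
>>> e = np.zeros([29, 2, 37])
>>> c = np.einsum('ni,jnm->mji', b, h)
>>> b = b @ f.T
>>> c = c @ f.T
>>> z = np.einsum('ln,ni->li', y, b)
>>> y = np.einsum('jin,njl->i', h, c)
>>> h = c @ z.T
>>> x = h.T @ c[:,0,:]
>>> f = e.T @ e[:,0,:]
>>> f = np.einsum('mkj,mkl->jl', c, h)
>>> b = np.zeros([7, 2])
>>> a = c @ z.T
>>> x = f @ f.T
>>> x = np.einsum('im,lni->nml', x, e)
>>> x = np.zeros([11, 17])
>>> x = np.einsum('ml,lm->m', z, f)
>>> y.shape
(7,)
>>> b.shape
(7, 2)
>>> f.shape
(37, 17)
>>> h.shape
(2, 11, 17)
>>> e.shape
(29, 2, 37)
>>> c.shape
(2, 11, 37)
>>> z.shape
(17, 37)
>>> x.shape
(17,)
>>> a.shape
(2, 11, 17)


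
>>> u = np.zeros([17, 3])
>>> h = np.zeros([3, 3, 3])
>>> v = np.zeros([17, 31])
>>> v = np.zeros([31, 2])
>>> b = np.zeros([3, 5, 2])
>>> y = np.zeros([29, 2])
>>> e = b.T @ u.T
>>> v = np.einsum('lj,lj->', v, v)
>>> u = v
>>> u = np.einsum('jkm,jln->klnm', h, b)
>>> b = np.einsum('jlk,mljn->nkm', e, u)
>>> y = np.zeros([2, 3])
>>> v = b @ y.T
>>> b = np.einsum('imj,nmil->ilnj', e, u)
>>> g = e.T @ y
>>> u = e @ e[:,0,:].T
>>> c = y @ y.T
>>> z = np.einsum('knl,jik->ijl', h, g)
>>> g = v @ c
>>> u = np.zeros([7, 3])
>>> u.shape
(7, 3)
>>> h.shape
(3, 3, 3)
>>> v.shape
(3, 17, 2)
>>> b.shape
(2, 3, 3, 17)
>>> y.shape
(2, 3)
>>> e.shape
(2, 5, 17)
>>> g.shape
(3, 17, 2)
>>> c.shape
(2, 2)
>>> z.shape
(5, 17, 3)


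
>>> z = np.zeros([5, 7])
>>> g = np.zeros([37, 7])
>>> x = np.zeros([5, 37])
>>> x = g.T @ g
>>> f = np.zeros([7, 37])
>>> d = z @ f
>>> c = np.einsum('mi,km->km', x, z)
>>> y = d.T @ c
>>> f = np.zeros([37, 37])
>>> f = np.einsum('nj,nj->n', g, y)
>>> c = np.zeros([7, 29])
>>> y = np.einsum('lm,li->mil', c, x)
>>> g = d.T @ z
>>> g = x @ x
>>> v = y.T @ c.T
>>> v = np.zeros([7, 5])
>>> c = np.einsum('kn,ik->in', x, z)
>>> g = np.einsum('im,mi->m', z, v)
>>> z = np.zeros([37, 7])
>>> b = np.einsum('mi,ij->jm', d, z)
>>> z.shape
(37, 7)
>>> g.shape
(7,)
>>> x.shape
(7, 7)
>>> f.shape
(37,)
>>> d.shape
(5, 37)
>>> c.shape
(5, 7)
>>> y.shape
(29, 7, 7)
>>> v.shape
(7, 5)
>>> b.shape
(7, 5)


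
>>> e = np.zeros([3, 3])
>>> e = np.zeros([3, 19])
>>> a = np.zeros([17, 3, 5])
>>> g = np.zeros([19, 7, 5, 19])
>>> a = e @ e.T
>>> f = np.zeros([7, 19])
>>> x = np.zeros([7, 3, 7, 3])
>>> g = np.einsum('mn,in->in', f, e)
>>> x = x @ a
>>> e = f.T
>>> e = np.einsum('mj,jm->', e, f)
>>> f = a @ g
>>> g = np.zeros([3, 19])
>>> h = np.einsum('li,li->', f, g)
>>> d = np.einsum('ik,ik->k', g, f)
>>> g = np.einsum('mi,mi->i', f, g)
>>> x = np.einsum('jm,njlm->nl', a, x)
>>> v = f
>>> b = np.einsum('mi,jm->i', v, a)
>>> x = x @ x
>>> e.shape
()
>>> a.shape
(3, 3)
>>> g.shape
(19,)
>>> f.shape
(3, 19)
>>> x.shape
(7, 7)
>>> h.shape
()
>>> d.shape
(19,)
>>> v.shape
(3, 19)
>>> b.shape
(19,)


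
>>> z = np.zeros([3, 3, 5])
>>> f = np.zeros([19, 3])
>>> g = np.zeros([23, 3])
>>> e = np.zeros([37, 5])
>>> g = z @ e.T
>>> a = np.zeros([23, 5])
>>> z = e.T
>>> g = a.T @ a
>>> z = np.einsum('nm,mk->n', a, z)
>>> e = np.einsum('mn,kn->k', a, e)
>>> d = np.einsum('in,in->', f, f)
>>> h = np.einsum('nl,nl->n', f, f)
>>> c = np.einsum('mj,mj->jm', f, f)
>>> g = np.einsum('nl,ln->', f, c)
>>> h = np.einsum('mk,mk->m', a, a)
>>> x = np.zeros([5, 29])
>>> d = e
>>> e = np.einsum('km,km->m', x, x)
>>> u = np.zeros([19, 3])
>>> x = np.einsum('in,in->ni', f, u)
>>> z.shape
(23,)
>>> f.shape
(19, 3)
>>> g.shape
()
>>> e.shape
(29,)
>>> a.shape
(23, 5)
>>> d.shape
(37,)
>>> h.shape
(23,)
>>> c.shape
(3, 19)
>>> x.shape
(3, 19)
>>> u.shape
(19, 3)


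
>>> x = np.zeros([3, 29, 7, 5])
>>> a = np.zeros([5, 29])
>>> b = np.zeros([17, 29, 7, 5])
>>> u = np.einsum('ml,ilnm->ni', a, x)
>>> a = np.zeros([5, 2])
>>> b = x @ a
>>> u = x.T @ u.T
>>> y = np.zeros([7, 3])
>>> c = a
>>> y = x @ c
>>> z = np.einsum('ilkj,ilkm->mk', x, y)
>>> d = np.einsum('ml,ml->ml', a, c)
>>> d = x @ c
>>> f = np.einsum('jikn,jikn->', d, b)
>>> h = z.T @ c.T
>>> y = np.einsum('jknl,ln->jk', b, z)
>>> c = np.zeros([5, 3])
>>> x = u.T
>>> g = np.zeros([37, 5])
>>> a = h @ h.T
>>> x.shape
(7, 29, 7, 5)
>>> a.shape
(7, 7)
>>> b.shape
(3, 29, 7, 2)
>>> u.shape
(5, 7, 29, 7)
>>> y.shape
(3, 29)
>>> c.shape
(5, 3)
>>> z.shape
(2, 7)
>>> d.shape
(3, 29, 7, 2)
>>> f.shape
()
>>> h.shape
(7, 5)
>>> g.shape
(37, 5)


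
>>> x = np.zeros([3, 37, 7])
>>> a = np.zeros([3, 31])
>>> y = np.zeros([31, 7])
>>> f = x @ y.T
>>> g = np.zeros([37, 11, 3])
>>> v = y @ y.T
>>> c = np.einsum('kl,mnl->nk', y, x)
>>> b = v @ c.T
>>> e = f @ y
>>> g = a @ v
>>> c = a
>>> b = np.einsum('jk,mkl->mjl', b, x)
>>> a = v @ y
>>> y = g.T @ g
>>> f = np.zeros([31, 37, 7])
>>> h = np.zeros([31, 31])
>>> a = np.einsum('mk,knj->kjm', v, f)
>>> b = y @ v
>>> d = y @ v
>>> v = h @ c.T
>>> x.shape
(3, 37, 7)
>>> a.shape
(31, 7, 31)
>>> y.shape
(31, 31)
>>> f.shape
(31, 37, 7)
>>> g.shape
(3, 31)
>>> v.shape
(31, 3)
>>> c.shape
(3, 31)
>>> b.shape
(31, 31)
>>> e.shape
(3, 37, 7)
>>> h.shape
(31, 31)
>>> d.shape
(31, 31)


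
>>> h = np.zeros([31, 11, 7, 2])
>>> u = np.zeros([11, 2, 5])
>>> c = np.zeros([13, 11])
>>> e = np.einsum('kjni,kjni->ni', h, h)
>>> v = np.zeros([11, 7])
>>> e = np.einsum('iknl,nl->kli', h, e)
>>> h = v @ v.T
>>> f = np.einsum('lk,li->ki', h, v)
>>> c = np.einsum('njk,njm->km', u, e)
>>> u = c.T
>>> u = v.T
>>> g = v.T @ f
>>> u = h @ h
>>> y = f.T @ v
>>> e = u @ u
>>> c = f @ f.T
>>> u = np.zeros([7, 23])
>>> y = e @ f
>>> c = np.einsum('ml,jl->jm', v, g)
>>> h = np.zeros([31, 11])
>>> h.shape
(31, 11)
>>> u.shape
(7, 23)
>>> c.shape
(7, 11)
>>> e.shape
(11, 11)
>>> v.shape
(11, 7)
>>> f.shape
(11, 7)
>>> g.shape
(7, 7)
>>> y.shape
(11, 7)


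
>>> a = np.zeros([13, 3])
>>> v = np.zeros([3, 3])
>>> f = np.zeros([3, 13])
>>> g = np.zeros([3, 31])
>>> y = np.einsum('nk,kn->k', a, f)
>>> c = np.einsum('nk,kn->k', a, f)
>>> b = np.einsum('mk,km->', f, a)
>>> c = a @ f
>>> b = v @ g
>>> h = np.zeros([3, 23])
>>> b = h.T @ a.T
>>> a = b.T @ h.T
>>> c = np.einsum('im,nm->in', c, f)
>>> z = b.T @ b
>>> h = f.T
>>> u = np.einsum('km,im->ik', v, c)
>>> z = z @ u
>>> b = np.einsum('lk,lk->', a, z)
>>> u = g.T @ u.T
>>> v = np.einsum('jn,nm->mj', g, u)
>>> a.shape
(13, 3)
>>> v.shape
(13, 3)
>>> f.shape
(3, 13)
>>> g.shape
(3, 31)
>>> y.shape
(3,)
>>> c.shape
(13, 3)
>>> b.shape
()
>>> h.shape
(13, 3)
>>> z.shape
(13, 3)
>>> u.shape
(31, 13)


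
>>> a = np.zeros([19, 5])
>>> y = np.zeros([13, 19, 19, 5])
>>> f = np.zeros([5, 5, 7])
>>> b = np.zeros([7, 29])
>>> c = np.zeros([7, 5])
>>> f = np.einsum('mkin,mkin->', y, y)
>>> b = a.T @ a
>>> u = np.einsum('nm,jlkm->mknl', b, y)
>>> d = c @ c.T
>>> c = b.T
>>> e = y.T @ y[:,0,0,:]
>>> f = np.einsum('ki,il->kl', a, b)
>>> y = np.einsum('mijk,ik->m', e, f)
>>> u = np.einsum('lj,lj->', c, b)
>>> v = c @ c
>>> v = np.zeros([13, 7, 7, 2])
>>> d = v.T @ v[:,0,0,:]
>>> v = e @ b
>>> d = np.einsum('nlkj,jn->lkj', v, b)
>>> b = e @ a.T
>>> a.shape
(19, 5)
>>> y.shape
(5,)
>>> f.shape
(19, 5)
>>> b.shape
(5, 19, 19, 19)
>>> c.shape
(5, 5)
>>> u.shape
()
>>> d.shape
(19, 19, 5)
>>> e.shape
(5, 19, 19, 5)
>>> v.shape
(5, 19, 19, 5)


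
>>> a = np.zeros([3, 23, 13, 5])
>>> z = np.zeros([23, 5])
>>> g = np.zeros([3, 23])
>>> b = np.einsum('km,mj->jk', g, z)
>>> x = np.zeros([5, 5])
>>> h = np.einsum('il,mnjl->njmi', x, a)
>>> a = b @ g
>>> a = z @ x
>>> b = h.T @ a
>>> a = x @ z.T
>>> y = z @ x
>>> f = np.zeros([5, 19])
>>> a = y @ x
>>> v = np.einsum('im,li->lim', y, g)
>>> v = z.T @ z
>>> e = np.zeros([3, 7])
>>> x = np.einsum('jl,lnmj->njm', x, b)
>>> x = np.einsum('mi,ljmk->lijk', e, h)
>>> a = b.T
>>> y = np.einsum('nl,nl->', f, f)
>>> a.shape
(5, 13, 3, 5)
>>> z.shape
(23, 5)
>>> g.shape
(3, 23)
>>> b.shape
(5, 3, 13, 5)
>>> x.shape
(23, 7, 13, 5)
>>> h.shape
(23, 13, 3, 5)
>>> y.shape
()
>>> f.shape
(5, 19)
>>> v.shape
(5, 5)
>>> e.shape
(3, 7)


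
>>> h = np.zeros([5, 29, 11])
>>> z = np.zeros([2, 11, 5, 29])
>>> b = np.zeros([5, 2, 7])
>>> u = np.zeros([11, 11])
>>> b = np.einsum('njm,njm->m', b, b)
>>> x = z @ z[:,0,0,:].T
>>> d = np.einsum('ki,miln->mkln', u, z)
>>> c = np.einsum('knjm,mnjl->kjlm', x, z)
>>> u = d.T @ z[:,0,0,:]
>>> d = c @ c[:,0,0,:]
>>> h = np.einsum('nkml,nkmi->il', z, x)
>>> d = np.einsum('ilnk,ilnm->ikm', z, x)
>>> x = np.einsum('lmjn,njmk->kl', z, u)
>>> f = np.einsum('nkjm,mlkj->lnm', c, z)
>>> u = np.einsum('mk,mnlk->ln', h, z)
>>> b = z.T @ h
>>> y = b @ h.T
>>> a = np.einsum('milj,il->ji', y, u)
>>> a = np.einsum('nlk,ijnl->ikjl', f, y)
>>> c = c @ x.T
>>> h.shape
(2, 29)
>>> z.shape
(2, 11, 5, 29)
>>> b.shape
(29, 5, 11, 29)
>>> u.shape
(5, 11)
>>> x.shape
(29, 2)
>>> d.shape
(2, 29, 2)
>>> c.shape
(2, 5, 29, 29)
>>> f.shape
(11, 2, 2)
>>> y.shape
(29, 5, 11, 2)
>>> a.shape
(29, 2, 5, 2)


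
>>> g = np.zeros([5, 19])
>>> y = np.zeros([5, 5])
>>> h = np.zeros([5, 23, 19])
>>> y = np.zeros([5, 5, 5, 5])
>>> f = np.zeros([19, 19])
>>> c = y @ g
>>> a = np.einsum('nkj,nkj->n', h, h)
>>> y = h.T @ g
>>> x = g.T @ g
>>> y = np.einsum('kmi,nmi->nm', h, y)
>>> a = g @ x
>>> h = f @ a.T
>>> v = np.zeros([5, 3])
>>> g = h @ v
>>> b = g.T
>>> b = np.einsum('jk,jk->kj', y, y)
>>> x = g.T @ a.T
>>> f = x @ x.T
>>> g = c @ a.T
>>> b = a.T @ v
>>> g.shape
(5, 5, 5, 5)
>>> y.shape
(19, 23)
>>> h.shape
(19, 5)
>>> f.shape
(3, 3)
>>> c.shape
(5, 5, 5, 19)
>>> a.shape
(5, 19)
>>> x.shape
(3, 5)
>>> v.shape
(5, 3)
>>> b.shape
(19, 3)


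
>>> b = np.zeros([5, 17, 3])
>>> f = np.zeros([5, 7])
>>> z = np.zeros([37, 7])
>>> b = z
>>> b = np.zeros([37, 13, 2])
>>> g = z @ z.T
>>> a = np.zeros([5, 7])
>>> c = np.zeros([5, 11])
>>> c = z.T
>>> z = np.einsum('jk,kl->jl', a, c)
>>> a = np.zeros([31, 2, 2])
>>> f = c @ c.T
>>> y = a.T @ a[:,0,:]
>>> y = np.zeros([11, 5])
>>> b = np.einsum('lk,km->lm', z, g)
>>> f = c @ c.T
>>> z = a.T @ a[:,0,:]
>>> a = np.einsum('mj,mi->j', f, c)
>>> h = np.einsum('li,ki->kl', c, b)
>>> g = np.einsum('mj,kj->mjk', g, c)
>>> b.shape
(5, 37)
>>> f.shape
(7, 7)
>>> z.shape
(2, 2, 2)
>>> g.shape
(37, 37, 7)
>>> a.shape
(7,)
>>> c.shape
(7, 37)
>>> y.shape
(11, 5)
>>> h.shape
(5, 7)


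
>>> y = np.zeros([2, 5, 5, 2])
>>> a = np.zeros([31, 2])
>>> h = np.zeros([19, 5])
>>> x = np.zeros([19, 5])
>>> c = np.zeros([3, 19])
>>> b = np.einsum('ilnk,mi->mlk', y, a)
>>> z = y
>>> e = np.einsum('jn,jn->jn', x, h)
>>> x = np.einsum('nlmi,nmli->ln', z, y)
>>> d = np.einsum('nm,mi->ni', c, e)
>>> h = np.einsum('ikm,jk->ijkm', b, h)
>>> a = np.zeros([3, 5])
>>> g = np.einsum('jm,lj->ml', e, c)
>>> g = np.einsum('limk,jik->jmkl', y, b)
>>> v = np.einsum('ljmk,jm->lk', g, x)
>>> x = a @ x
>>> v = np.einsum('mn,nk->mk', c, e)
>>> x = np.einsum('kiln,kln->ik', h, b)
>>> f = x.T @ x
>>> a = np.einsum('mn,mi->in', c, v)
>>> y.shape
(2, 5, 5, 2)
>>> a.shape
(5, 19)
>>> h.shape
(31, 19, 5, 2)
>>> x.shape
(19, 31)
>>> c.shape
(3, 19)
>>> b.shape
(31, 5, 2)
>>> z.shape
(2, 5, 5, 2)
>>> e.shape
(19, 5)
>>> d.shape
(3, 5)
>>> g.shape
(31, 5, 2, 2)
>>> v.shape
(3, 5)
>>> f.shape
(31, 31)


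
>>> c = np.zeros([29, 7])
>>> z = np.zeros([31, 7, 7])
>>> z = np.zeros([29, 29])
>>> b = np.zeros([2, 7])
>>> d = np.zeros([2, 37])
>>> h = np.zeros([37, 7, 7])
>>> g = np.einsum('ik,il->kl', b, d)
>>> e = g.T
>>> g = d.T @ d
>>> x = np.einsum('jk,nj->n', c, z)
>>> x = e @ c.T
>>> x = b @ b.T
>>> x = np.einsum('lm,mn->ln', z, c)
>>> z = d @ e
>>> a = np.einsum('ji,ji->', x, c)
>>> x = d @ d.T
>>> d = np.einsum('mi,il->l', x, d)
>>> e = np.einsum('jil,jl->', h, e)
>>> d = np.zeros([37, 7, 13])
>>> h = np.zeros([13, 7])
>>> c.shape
(29, 7)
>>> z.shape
(2, 7)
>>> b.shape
(2, 7)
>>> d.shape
(37, 7, 13)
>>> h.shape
(13, 7)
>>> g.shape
(37, 37)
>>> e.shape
()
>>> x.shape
(2, 2)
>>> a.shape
()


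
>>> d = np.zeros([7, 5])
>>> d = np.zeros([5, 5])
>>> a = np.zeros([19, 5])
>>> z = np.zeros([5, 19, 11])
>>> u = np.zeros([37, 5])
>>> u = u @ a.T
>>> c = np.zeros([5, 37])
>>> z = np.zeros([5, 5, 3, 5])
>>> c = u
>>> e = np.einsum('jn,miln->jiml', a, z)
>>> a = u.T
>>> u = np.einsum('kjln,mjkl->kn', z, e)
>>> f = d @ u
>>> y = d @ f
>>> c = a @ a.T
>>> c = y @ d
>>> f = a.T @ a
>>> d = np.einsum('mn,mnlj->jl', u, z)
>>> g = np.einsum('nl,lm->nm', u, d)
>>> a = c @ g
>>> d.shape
(5, 3)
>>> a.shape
(5, 3)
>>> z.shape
(5, 5, 3, 5)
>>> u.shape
(5, 5)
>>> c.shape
(5, 5)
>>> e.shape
(19, 5, 5, 3)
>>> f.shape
(37, 37)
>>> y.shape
(5, 5)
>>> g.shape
(5, 3)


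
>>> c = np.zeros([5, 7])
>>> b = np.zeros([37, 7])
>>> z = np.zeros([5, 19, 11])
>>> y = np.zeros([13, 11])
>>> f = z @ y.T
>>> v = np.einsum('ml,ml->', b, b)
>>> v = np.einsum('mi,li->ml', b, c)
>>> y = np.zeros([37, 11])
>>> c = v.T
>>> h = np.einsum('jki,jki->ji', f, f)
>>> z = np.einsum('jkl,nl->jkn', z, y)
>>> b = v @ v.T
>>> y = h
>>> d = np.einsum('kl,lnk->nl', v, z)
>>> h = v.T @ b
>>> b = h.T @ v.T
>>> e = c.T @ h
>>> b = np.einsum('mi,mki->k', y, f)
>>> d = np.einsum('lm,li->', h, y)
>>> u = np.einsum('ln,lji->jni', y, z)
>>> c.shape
(5, 37)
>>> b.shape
(19,)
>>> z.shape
(5, 19, 37)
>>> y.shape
(5, 13)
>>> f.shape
(5, 19, 13)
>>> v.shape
(37, 5)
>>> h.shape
(5, 37)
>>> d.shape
()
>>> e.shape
(37, 37)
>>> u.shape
(19, 13, 37)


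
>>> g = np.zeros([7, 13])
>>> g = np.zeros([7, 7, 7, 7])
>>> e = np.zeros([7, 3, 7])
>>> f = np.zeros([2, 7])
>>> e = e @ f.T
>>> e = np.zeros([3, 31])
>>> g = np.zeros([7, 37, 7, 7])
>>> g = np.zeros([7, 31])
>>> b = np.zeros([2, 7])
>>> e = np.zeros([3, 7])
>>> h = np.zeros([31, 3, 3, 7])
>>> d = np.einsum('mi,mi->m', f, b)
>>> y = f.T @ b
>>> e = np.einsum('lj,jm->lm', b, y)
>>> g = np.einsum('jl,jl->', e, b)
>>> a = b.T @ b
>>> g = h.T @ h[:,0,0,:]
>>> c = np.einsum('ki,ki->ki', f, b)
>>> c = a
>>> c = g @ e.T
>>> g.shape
(7, 3, 3, 7)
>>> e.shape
(2, 7)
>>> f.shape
(2, 7)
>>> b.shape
(2, 7)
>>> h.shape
(31, 3, 3, 7)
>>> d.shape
(2,)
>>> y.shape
(7, 7)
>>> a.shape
(7, 7)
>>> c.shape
(7, 3, 3, 2)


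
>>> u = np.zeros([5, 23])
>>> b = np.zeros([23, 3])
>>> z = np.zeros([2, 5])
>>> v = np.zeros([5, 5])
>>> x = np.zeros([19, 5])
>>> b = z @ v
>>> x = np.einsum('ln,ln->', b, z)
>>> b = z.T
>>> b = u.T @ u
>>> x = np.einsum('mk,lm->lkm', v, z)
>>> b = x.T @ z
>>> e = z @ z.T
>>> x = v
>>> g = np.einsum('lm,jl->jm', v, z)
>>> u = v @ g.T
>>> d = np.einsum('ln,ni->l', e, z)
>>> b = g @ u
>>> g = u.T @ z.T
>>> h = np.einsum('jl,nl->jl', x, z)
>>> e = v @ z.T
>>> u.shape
(5, 2)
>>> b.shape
(2, 2)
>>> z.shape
(2, 5)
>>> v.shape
(5, 5)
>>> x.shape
(5, 5)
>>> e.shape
(5, 2)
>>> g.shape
(2, 2)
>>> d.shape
(2,)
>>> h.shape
(5, 5)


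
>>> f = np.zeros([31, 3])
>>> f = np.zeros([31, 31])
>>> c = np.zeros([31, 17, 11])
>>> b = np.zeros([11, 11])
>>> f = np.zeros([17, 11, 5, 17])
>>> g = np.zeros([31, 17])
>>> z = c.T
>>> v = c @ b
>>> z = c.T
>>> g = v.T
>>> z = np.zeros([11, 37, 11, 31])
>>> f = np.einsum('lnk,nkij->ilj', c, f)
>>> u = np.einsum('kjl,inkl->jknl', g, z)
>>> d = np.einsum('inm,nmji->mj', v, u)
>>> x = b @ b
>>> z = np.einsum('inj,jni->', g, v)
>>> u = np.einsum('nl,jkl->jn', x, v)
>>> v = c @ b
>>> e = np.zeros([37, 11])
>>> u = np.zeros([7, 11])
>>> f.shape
(5, 31, 17)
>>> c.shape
(31, 17, 11)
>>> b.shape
(11, 11)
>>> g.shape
(11, 17, 31)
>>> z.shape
()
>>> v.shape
(31, 17, 11)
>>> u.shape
(7, 11)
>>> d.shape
(11, 37)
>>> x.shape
(11, 11)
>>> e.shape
(37, 11)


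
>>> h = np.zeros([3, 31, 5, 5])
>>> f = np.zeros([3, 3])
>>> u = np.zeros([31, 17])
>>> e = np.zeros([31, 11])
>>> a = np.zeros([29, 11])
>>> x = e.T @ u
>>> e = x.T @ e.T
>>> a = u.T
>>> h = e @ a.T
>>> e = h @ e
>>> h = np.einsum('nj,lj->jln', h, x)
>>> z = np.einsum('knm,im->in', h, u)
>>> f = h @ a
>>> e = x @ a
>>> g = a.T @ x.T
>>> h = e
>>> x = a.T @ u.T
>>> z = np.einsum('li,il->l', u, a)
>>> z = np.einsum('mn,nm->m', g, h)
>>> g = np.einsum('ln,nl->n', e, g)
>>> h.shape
(11, 31)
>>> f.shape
(17, 11, 31)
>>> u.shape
(31, 17)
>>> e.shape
(11, 31)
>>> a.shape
(17, 31)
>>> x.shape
(31, 31)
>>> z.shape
(31,)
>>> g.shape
(31,)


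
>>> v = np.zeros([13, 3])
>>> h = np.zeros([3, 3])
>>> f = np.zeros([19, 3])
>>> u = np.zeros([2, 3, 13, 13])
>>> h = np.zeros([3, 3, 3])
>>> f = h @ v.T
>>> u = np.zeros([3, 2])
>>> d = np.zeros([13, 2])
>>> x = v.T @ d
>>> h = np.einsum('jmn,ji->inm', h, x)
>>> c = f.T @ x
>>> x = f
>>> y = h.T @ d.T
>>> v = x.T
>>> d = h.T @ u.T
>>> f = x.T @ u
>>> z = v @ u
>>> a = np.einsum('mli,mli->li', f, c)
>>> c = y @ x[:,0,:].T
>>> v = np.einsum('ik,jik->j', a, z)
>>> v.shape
(13,)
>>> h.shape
(2, 3, 3)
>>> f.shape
(13, 3, 2)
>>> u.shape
(3, 2)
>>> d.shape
(3, 3, 3)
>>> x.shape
(3, 3, 13)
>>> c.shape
(3, 3, 3)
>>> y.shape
(3, 3, 13)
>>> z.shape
(13, 3, 2)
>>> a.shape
(3, 2)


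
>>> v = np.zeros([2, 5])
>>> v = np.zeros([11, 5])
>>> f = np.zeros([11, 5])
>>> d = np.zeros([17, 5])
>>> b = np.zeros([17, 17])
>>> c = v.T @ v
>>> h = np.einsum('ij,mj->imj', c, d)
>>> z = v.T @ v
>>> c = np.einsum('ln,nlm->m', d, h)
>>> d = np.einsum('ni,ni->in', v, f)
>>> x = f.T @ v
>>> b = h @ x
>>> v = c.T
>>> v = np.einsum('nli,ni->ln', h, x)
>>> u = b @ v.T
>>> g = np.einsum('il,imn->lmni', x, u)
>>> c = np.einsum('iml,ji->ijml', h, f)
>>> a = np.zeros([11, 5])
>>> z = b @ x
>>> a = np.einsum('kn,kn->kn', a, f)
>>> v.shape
(17, 5)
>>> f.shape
(11, 5)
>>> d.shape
(5, 11)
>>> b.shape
(5, 17, 5)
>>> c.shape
(5, 11, 17, 5)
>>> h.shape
(5, 17, 5)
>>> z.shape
(5, 17, 5)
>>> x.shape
(5, 5)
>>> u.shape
(5, 17, 17)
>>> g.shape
(5, 17, 17, 5)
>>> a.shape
(11, 5)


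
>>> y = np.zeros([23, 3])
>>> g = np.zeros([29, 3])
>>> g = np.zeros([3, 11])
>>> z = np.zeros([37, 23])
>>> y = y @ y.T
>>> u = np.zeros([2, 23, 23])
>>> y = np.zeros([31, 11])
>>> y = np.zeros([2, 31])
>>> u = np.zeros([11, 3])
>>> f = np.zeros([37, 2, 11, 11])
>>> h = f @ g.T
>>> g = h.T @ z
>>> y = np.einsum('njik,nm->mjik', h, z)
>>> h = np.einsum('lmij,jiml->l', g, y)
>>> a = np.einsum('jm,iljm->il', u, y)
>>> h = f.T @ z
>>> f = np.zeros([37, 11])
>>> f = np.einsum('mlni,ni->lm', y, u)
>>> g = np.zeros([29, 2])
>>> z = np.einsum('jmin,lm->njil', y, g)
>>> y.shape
(23, 2, 11, 3)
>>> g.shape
(29, 2)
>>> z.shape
(3, 23, 11, 29)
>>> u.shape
(11, 3)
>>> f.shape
(2, 23)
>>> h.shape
(11, 11, 2, 23)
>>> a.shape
(23, 2)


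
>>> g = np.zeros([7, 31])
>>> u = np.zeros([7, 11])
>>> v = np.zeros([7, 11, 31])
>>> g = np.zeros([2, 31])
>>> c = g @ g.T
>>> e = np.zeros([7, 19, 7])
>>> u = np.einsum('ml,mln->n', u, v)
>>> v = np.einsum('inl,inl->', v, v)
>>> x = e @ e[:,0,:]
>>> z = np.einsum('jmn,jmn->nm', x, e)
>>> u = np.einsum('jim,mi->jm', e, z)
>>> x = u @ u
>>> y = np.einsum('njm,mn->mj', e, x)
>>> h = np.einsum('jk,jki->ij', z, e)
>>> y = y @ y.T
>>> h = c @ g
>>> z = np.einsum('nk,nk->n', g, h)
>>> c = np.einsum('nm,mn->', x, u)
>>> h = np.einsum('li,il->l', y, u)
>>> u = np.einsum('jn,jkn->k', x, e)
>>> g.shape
(2, 31)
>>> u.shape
(19,)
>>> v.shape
()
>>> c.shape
()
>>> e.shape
(7, 19, 7)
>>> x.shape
(7, 7)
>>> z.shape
(2,)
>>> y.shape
(7, 7)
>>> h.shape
(7,)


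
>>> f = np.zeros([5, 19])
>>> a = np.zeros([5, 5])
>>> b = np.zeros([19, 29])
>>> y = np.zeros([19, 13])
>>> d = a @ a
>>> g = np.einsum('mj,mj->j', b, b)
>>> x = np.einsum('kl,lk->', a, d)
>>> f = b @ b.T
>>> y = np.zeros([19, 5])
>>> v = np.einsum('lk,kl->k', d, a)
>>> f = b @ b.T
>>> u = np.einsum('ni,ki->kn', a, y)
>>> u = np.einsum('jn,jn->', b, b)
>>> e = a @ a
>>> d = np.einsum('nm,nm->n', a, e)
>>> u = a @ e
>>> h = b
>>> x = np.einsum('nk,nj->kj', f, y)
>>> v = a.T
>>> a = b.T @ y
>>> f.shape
(19, 19)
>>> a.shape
(29, 5)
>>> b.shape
(19, 29)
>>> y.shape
(19, 5)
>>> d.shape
(5,)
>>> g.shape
(29,)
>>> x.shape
(19, 5)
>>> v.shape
(5, 5)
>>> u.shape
(5, 5)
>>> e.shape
(5, 5)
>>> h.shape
(19, 29)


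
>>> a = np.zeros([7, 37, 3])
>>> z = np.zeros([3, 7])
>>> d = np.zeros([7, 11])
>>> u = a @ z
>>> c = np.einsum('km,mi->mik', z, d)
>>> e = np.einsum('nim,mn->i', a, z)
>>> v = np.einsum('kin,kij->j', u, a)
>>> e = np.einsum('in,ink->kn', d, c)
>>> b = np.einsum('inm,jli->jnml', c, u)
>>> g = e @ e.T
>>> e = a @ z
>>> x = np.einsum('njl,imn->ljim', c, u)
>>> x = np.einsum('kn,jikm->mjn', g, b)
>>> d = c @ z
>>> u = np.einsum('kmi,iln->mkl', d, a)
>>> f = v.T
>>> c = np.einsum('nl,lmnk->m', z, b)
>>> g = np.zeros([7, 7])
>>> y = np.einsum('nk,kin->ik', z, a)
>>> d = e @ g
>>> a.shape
(7, 37, 3)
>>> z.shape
(3, 7)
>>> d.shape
(7, 37, 7)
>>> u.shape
(11, 7, 37)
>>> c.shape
(11,)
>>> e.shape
(7, 37, 7)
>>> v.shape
(3,)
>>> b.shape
(7, 11, 3, 37)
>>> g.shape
(7, 7)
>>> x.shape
(37, 7, 3)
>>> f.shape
(3,)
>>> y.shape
(37, 7)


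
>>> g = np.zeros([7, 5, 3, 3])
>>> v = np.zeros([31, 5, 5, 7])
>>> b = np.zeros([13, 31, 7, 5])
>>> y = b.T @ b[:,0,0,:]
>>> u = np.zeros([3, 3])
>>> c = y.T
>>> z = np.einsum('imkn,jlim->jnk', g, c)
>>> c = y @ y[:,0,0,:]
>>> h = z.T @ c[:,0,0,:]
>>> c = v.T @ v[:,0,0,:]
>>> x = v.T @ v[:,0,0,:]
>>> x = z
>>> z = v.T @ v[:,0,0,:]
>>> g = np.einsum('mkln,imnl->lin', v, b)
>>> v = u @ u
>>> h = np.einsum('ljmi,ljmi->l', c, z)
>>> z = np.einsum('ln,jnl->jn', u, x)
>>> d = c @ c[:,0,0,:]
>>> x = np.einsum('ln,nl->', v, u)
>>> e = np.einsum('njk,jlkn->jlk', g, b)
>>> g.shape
(5, 13, 7)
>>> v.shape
(3, 3)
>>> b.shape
(13, 31, 7, 5)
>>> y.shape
(5, 7, 31, 5)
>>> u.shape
(3, 3)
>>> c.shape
(7, 5, 5, 7)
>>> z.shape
(5, 3)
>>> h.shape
(7,)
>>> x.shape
()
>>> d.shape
(7, 5, 5, 7)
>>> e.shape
(13, 31, 7)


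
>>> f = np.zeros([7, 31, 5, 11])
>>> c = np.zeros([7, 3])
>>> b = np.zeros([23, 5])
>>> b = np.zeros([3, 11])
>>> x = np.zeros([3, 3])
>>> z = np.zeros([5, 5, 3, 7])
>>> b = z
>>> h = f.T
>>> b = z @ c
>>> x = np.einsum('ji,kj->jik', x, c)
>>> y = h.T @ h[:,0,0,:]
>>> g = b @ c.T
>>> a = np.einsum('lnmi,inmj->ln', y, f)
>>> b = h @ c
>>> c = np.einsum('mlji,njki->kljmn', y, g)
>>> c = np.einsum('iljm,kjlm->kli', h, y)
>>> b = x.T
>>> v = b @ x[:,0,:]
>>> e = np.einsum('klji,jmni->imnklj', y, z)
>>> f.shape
(7, 31, 5, 11)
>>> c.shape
(7, 5, 11)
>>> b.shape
(7, 3, 3)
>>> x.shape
(3, 3, 7)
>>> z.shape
(5, 5, 3, 7)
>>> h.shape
(11, 5, 31, 7)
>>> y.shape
(7, 31, 5, 7)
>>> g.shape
(5, 5, 3, 7)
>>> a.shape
(7, 31)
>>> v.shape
(7, 3, 7)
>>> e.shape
(7, 5, 3, 7, 31, 5)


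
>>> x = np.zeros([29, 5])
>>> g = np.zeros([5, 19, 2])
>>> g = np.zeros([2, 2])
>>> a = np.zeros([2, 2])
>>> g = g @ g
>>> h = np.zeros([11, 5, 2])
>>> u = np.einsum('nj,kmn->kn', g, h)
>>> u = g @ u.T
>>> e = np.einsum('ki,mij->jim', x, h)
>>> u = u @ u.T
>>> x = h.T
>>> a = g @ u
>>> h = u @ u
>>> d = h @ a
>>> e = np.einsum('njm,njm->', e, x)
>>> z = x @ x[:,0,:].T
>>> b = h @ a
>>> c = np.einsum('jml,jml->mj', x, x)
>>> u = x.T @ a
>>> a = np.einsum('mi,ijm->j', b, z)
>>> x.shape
(2, 5, 11)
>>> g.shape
(2, 2)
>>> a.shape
(5,)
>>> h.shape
(2, 2)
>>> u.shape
(11, 5, 2)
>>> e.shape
()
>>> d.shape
(2, 2)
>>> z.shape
(2, 5, 2)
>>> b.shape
(2, 2)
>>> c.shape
(5, 2)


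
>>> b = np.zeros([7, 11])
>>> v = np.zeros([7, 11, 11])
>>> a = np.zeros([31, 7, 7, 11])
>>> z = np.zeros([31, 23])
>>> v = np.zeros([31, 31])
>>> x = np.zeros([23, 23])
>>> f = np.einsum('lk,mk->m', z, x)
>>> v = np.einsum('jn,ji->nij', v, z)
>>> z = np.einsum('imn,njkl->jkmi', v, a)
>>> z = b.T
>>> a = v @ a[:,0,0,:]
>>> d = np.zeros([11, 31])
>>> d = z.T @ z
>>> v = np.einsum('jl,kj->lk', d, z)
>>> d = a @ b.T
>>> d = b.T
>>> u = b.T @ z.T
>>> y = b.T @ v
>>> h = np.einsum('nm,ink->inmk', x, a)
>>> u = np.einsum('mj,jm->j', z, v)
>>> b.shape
(7, 11)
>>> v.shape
(7, 11)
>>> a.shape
(31, 23, 11)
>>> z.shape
(11, 7)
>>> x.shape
(23, 23)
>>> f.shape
(23,)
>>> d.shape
(11, 7)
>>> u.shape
(7,)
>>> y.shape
(11, 11)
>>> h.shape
(31, 23, 23, 11)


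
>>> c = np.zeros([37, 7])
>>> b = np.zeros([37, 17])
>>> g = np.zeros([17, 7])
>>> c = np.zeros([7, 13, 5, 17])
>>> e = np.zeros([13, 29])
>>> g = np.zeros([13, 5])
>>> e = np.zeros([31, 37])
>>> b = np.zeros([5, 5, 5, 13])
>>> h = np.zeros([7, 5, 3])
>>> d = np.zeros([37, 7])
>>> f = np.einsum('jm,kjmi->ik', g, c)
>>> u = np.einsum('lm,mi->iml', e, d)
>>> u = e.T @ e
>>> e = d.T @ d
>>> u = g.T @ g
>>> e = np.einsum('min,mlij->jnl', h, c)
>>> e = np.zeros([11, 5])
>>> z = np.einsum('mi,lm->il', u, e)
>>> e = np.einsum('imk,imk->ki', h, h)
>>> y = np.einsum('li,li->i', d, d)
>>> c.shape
(7, 13, 5, 17)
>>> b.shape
(5, 5, 5, 13)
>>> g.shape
(13, 5)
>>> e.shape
(3, 7)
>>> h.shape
(7, 5, 3)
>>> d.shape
(37, 7)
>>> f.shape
(17, 7)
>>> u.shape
(5, 5)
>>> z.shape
(5, 11)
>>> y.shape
(7,)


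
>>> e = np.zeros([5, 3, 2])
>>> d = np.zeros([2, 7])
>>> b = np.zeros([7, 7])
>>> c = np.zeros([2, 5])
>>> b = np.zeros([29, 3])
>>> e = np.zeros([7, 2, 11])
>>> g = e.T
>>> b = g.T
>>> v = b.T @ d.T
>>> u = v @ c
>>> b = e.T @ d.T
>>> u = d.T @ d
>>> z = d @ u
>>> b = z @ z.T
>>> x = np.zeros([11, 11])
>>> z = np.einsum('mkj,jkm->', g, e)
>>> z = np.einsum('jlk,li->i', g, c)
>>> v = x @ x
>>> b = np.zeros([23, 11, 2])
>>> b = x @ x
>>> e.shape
(7, 2, 11)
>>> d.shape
(2, 7)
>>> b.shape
(11, 11)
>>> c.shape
(2, 5)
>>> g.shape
(11, 2, 7)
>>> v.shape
(11, 11)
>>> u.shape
(7, 7)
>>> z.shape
(5,)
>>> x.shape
(11, 11)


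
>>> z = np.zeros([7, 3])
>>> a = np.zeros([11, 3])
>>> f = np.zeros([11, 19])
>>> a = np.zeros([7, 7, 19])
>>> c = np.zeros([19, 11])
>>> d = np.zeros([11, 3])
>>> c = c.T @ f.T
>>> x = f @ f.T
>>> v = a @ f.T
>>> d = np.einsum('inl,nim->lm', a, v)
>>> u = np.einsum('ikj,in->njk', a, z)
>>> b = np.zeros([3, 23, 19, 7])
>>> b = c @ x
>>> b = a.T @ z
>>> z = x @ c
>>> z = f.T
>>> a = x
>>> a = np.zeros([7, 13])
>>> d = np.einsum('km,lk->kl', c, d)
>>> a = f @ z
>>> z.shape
(19, 11)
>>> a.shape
(11, 11)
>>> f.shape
(11, 19)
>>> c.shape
(11, 11)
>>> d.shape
(11, 19)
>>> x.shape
(11, 11)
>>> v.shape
(7, 7, 11)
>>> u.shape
(3, 19, 7)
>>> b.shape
(19, 7, 3)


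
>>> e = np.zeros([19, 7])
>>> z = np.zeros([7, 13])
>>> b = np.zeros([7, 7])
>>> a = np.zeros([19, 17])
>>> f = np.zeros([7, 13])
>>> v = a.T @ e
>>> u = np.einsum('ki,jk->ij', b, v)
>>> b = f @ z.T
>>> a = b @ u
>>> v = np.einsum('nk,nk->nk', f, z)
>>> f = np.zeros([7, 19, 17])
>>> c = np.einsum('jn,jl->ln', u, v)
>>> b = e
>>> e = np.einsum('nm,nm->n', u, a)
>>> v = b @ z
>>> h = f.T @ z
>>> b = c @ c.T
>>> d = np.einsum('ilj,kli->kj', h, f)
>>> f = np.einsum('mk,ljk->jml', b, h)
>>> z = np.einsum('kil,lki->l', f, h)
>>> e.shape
(7,)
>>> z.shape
(17,)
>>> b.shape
(13, 13)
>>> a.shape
(7, 17)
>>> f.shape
(19, 13, 17)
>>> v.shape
(19, 13)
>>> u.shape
(7, 17)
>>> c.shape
(13, 17)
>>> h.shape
(17, 19, 13)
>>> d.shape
(7, 13)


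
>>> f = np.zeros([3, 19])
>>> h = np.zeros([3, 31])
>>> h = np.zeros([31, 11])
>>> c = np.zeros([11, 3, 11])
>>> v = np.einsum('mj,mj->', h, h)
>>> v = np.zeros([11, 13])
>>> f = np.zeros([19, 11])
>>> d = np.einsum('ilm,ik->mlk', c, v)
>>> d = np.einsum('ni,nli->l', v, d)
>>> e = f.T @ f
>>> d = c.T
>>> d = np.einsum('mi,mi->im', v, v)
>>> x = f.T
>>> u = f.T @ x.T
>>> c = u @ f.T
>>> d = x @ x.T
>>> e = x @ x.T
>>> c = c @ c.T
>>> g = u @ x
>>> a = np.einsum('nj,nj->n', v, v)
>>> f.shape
(19, 11)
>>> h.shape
(31, 11)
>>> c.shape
(11, 11)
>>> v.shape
(11, 13)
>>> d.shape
(11, 11)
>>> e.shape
(11, 11)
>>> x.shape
(11, 19)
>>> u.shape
(11, 11)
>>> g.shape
(11, 19)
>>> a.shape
(11,)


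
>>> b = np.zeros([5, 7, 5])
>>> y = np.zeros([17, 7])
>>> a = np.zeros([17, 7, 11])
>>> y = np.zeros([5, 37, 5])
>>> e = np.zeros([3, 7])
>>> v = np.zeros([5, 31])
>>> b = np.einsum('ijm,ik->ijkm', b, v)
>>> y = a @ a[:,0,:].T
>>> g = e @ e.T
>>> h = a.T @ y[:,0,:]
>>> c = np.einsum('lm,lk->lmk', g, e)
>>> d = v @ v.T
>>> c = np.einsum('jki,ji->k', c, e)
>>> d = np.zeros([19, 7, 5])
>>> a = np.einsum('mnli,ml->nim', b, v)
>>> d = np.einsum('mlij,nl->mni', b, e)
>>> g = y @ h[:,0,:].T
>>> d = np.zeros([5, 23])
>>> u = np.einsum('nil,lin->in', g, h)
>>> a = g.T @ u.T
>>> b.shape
(5, 7, 31, 5)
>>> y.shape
(17, 7, 17)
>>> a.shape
(11, 7, 7)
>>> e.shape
(3, 7)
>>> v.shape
(5, 31)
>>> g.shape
(17, 7, 11)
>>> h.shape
(11, 7, 17)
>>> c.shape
(3,)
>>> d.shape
(5, 23)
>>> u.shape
(7, 17)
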